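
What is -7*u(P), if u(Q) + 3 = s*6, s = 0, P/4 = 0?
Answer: 21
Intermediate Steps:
P = 0 (P = 4*0 = 0)
u(Q) = -3 (u(Q) = -3 + 0*6 = -3 + 0 = -3)
-7*u(P) = -7*(-3) = 21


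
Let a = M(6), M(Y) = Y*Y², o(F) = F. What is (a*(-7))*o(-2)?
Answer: 3024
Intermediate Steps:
M(Y) = Y³
a = 216 (a = 6³ = 216)
(a*(-7))*o(-2) = (216*(-7))*(-2) = -1512*(-2) = 3024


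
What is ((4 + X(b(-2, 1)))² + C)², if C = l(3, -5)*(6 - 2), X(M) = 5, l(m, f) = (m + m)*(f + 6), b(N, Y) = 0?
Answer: 11025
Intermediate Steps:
l(m, f) = 2*m*(6 + f) (l(m, f) = (2*m)*(6 + f) = 2*m*(6 + f))
C = 24 (C = (2*3*(6 - 5))*(6 - 2) = (2*3*1)*4 = 6*4 = 24)
((4 + X(b(-2, 1)))² + C)² = ((4 + 5)² + 24)² = (9² + 24)² = (81 + 24)² = 105² = 11025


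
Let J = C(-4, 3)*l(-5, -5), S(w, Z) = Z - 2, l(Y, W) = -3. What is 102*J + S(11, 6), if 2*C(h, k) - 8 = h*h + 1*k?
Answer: -4127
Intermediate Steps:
C(h, k) = 4 + k/2 + h²/2 (C(h, k) = 4 + (h*h + 1*k)/2 = 4 + (h² + k)/2 = 4 + (k + h²)/2 = 4 + (k/2 + h²/2) = 4 + k/2 + h²/2)
S(w, Z) = -2 + Z
J = -81/2 (J = (4 + (½)*3 + (½)*(-4)²)*(-3) = (4 + 3/2 + (½)*16)*(-3) = (4 + 3/2 + 8)*(-3) = (27/2)*(-3) = -81/2 ≈ -40.500)
102*J + S(11, 6) = 102*(-81/2) + (-2 + 6) = -4131 + 4 = -4127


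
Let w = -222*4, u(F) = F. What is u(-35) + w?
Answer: -923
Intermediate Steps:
w = -888
u(-35) + w = -35 - 888 = -923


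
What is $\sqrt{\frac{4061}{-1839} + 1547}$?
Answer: $\frac{2 \sqrt{1306090902}}{1839} \approx 39.304$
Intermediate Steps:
$\sqrt{\frac{4061}{-1839} + 1547} = \sqrt{4061 \left(- \frac{1}{1839}\right) + 1547} = \sqrt{- \frac{4061}{1839} + 1547} = \sqrt{\frac{2840872}{1839}} = \frac{2 \sqrt{1306090902}}{1839}$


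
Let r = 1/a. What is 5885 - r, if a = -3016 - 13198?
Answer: 95419391/16214 ≈ 5885.0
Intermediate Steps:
a = -16214
r = -1/16214 (r = 1/(-16214) = -1/16214 ≈ -6.1675e-5)
5885 - r = 5885 - 1*(-1/16214) = 5885 + 1/16214 = 95419391/16214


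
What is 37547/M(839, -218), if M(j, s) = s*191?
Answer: -37547/41638 ≈ -0.90175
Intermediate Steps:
M(j, s) = 191*s
37547/M(839, -218) = 37547/((191*(-218))) = 37547/(-41638) = 37547*(-1/41638) = -37547/41638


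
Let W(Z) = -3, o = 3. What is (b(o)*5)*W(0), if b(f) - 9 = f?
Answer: -180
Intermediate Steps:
b(f) = 9 + f
(b(o)*5)*W(0) = ((9 + 3)*5)*(-3) = (12*5)*(-3) = 60*(-3) = -180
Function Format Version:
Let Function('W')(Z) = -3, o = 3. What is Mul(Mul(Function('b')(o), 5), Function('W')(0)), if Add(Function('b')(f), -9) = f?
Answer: -180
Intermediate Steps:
Function('b')(f) = Add(9, f)
Mul(Mul(Function('b')(o), 5), Function('W')(0)) = Mul(Mul(Add(9, 3), 5), -3) = Mul(Mul(12, 5), -3) = Mul(60, -3) = -180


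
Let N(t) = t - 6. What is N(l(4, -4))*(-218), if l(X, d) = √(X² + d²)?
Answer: 1308 - 872*√2 ≈ 74.806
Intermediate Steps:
N(t) = -6 + t
N(l(4, -4))*(-218) = (-6 + √(4² + (-4)²))*(-218) = (-6 + √(16 + 16))*(-218) = (-6 + √32)*(-218) = (-6 + 4*√2)*(-218) = 1308 - 872*√2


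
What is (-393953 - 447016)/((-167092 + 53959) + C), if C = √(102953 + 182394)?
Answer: 95141345877/12798790342 + 840969*√285347/12798790342 ≈ 7.4687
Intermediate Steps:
C = √285347 ≈ 534.18
(-393953 - 447016)/((-167092 + 53959) + C) = (-393953 - 447016)/((-167092 + 53959) + √285347) = -840969/(-113133 + √285347)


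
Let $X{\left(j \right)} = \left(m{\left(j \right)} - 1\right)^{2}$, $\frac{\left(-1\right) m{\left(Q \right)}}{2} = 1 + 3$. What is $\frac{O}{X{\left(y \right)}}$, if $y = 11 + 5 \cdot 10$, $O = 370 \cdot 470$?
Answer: $\frac{173900}{81} \approx 2146.9$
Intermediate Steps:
$m{\left(Q \right)} = -8$ ($m{\left(Q \right)} = - 2 \left(1 + 3\right) = \left(-2\right) 4 = -8$)
$O = 173900$
$y = 61$ ($y = 11 + 50 = 61$)
$X{\left(j \right)} = 81$ ($X{\left(j \right)} = \left(-8 - 1\right)^{2} = \left(-9\right)^{2} = 81$)
$\frac{O}{X{\left(y \right)}} = \frac{173900}{81}$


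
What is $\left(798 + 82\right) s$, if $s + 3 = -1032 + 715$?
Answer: $-281600$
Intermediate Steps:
$s = -320$ ($s = -3 + \left(-1032 + 715\right) = -3 - 317 = -320$)
$\left(798 + 82\right) s = \left(798 + 82\right) \left(-320\right) = 880 \left(-320\right) = -281600$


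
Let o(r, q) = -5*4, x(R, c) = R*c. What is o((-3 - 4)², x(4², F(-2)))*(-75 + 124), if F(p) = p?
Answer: -980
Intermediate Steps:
o(r, q) = -20
o((-3 - 4)², x(4², F(-2)))*(-75 + 124) = -20*(-75 + 124) = -20*49 = -980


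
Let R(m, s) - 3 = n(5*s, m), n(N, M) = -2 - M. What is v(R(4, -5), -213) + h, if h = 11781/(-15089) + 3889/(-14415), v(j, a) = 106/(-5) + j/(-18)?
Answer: -3202280757/145005290 ≈ -22.084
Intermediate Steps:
R(m, s) = 1 - m (R(m, s) = 3 + (-2 - m) = 1 - m)
v(j, a) = -106/5 - j/18 (v(j, a) = 106*(-⅕) + j*(-1/18) = -106/5 - j/18)
h = -228504236/217507935 (h = 11781*(-1/15089) + 3889*(-1/14415) = -11781/15089 - 3889/14415 = -228504236/217507935 ≈ -1.0506)
v(R(4, -5), -213) + h = (-106/5 - (1 - 1*4)/18) - 228504236/217507935 = (-106/5 - (1 - 4)/18) - 228504236/217507935 = (-106/5 - 1/18*(-3)) - 228504236/217507935 = (-106/5 + ⅙) - 228504236/217507935 = -631/30 - 228504236/217507935 = -3202280757/145005290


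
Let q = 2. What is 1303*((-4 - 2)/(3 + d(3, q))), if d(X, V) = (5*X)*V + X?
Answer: -1303/6 ≈ -217.17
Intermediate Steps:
d(X, V) = X + 5*V*X (d(X, V) = 5*V*X + X = X + 5*V*X)
1303*((-4 - 2)/(3 + d(3, q))) = 1303*((-4 - 2)/(3 + 3*(1 + 5*2))) = 1303*(-6/(3 + 3*(1 + 10))) = 1303*(-6/(3 + 3*11)) = 1303*(-6/(3 + 33)) = 1303*(-6/36) = 1303*(-6*1/36) = 1303*(-1/6) = -1303/6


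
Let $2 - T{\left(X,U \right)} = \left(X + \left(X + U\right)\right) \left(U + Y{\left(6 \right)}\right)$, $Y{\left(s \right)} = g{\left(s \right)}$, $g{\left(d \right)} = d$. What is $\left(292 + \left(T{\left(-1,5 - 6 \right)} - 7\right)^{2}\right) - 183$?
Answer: $209$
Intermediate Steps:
$Y{\left(s \right)} = s$
$T{\left(X,U \right)} = 2 - \left(6 + U\right) \left(U + 2 X\right)$ ($T{\left(X,U \right)} = 2 - \left(X + \left(X + U\right)\right) \left(U + 6\right) = 2 - \left(X + \left(U + X\right)\right) \left(6 + U\right) = 2 - \left(U + 2 X\right) \left(6 + U\right) = 2 - \left(6 + U\right) \left(U + 2 X\right)$)
$\left(292 + \left(T{\left(-1,5 - 6 \right)} - 7\right)^{2}\right) - 183 = \left(292 + \left(\left(2 - \left(5 - 6\right)^{2} - -12 - 6 \left(5 - 6\right) - 2 \left(5 - 6\right) \left(-1\right)\right) - 7\right)^{2}\right) - 183 = \left(292 + \left(\left(2 - \left(5 - 6\right)^{2} + 12 - 6 \left(5 - 6\right) - 2 \left(5 - 6\right) \left(-1\right)\right) - 7\right)^{2}\right) - 183 = \left(292 + \left(\left(2 - \left(-1\right)^{2} + 12 - -6 - \left(-2\right) \left(-1\right)\right) - 7\right)^{2}\right) - 183 = \left(292 + \left(\left(2 - 1 + 12 + 6 - 2\right) - 7\right)^{2}\right) - 183 = \left(292 + \left(17 - 7\right)^{2}\right) - 183 = \left(292 + 10^{2}\right) - 183 = \left(292 + 100\right) - 183 = 392 - 183 = 209$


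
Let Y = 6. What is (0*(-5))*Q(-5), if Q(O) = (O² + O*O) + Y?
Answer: 0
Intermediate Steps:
Q(O) = 6 + 2*O² (Q(O) = (O² + O*O) + 6 = (O² + O²) + 6 = 2*O² + 6 = 6 + 2*O²)
(0*(-5))*Q(-5) = (0*(-5))*(6 + 2*(-5)²) = 0*(6 + 2*25) = 0*(6 + 50) = 0*56 = 0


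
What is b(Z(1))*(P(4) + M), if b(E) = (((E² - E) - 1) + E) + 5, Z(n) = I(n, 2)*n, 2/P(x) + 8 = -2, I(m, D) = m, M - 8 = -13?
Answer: -26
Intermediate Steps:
M = -5 (M = 8 - 13 = -5)
P(x) = -⅕ (P(x) = 2/(-8 - 2) = 2/(-10) = 2*(-⅒) = -⅕)
Z(n) = n² (Z(n) = n*n = n²)
b(E) = 4 + E² (b(E) = ((-1 + E² - E) + E) + 5 = (-1 + E²) + 5 = 4 + E²)
b(Z(1))*(P(4) + M) = (4 + (1²)²)*(-⅕ - 5) = (4 + 1²)*(-26/5) = (4 + 1)*(-26/5) = 5*(-26/5) = -26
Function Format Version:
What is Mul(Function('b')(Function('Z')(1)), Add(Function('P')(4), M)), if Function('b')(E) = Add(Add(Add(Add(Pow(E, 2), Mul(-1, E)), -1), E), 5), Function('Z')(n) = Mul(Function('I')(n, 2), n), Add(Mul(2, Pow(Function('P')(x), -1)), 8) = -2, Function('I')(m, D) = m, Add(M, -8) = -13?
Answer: -26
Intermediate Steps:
M = -5 (M = Add(8, -13) = -5)
Function('P')(x) = Rational(-1, 5) (Function('P')(x) = Mul(2, Pow(Add(-8, -2), -1)) = Mul(2, Pow(-10, -1)) = Mul(2, Rational(-1, 10)) = Rational(-1, 5))
Function('Z')(n) = Pow(n, 2) (Function('Z')(n) = Mul(n, n) = Pow(n, 2))
Function('b')(E) = Add(4, Pow(E, 2)) (Function('b')(E) = Add(Add(Add(-1, Pow(E, 2), Mul(-1, E)), E), 5) = Add(Add(-1, Pow(E, 2)), 5) = Add(4, Pow(E, 2)))
Mul(Function('b')(Function('Z')(1)), Add(Function('P')(4), M)) = Mul(Add(4, Pow(Pow(1, 2), 2)), Add(Rational(-1, 5), -5)) = Mul(Add(4, Pow(1, 2)), Rational(-26, 5)) = Mul(Add(4, 1), Rational(-26, 5)) = Mul(5, Rational(-26, 5)) = -26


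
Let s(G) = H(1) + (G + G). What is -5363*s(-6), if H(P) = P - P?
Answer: 64356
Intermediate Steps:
H(P) = 0
s(G) = 2*G (s(G) = 0 + (G + G) = 0 + 2*G = 2*G)
-5363*s(-6) = -10726*(-6) = -5363*(-12) = 64356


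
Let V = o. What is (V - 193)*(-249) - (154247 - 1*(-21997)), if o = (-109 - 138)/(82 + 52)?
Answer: -17115555/134 ≈ -1.2773e+5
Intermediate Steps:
o = -247/134 ≈ -1.8433
V = -247/134 ≈ -1.8433
(V - 193)*(-249) - (154247 - 1*(-21997)) = (-247/134 - 193)*(-249) - (154247 - 1*(-21997)) = -26109/134*(-249) - (154247 + 21997) = 6501141/134 - 1*176244 = 6501141/134 - 176244 = -17115555/134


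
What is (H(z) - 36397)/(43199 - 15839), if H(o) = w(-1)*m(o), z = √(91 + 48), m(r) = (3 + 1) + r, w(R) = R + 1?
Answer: -36397/27360 ≈ -1.3303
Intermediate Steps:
w(R) = 1 + R
m(r) = 4 + r
z = √139 ≈ 11.790
H(o) = 0 (H(o) = (1 - 1)*(4 + o) = 0*(4 + o) = 0)
(H(z) - 36397)/(43199 - 15839) = (0 - 36397)/(43199 - 15839) = -36397/27360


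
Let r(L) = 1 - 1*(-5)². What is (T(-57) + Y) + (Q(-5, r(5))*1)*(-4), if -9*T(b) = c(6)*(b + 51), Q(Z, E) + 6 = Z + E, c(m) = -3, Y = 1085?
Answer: 1223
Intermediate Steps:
r(L) = -24 (r(L) = 1 - 1*25 = 1 - 25 = -24)
Q(Z, E) = -6 + E + Z (Q(Z, E) = -6 + (Z + E) = -6 + (E + Z) = -6 + E + Z)
T(b) = 17 + b/3 (T(b) = -(-1)*(b + 51)/3 = -(-1)*(51 + b)/3 = -(-153 - 3*b)/9 = 17 + b/3)
(T(-57) + Y) + (Q(-5, r(5))*1)*(-4) = ((17 + (⅓)*(-57)) + 1085) + ((-6 - 24 - 5)*1)*(-4) = ((17 - 19) + 1085) - 35*1*(-4) = (-2 + 1085) - 35*(-4) = 1083 + 140 = 1223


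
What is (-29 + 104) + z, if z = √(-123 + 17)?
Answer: 75 + I*√106 ≈ 75.0 + 10.296*I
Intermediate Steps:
z = I*√106 (z = √(-106) = I*√106 ≈ 10.296*I)
(-29 + 104) + z = (-29 + 104) + I*√106 = 75 + I*√106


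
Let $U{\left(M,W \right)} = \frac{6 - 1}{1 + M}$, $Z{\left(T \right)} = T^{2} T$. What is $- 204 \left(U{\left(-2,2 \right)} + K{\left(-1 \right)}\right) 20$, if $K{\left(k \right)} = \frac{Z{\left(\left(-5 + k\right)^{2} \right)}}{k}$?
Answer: $190376880$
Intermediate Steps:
$Z{\left(T \right)} = T^{3}$
$U{\left(M,W \right)} = \frac{5}{1 + M}$
$K{\left(k \right)} = \frac{\left(-5 + k\right)^{6}}{k}$ ($K{\left(k \right)} = \frac{\left(\left(-5 + k\right)^{2}\right)^{3}}{k} = \frac{\left(-5 + k\right)^{6}}{k}$)
$- 204 \left(U{\left(-2,2 \right)} + K{\left(-1 \right)}\right) 20 = - 204 \left(\frac{5}{1 - 2} + \frac{\left(-5 - 1\right)^{6}}{-1}\right) 20 = - 204 \left(\frac{5}{-1} - \left(-6\right)^{6}\right) 20 = - 204 \left(5 \left(-1\right) - 46656\right) 20 = - 204 \left(-5 - 46656\right) 20 = - 204 \left(\left(-46661\right) 20\right) = \left(-204\right) \left(-933220\right) = 190376880$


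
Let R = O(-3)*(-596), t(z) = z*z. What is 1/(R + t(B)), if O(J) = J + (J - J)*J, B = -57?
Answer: 1/5037 ≈ 0.00019853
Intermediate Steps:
t(z) = z**2
O(J) = J (O(J) = J + 0*J = J + 0 = J)
R = 1788 (R = -3*(-596) = 1788)
1/(R + t(B)) = 1/(1788 + (-57)**2) = 1/(1788 + 3249) = 1/5037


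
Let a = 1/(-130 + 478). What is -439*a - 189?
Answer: -66211/348 ≈ -190.26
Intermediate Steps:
a = 1/348 ≈ 0.0028736
-439*a - 189 = -439*1/348 - 189 = -439/348 - 189 = -66211/348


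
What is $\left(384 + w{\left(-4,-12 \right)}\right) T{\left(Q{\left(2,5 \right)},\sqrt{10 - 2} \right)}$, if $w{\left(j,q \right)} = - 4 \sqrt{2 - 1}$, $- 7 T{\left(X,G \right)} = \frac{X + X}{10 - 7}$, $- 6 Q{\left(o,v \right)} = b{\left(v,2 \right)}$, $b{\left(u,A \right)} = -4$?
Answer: $- \frac{1520}{63} \approx -24.127$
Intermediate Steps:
$Q{\left(o,v \right)} = \frac{2}{3}$ ($Q{\left(o,v \right)} = \left(- \frac{1}{6}\right) \left(-4\right) = \frac{2}{3}$)
$T{\left(X,G \right)} = - \frac{2 X}{21}$ ($T{\left(X,G \right)} = - \frac{\left(X + X\right) \frac{1}{10 - 7}}{7} = - \frac{2 X \frac{1}{3}}{7} = - \frac{\frac{2}{3} X}{7} = - \frac{2 X}{21}$)
$w{\left(j,q \right)} = -4$ ($w{\left(j,q \right)} = - 4 \sqrt{1} = \left(-4\right) 1 = -4$)
$\left(384 + w{\left(-4,-12 \right)}\right) T{\left(Q{\left(2,5 \right)},\sqrt{10 - 2} \right)} = \left(384 - 4\right) \left(\left(- \frac{2}{21}\right) \frac{2}{3}\right) = 380 \left(- \frac{4}{63}\right) = - \frac{1520}{63}$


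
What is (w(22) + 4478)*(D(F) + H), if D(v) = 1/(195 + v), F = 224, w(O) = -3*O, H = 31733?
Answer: 58662516736/419 ≈ 1.4001e+8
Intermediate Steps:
(w(22) + 4478)*(D(F) + H) = (-3*22 + 4478)*(1/(195 + 224) + 31733) = (-66 + 4478)*(1/419 + 31733) = 4412*(1/419 + 31733) = 4412*(13296128/419) = 58662516736/419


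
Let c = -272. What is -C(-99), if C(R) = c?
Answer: 272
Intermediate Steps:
C(R) = -272
-C(-99) = -1*(-272) = 272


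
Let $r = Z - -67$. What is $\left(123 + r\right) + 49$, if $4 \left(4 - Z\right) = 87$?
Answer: $\frac{885}{4} \approx 221.25$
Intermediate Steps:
$Z = - \frac{71}{4}$ ($Z = 4 - \frac{87}{4} = - \frac{71}{4} \approx -17.75$)
$r = \frac{197}{4}$ ($r = - \frac{71}{4} - -67 = - \frac{71}{4} + 67 = \frac{197}{4} \approx 49.25$)
$\left(123 + r\right) + 49 = \left(123 + \frac{197}{4}\right) + 49 = \frac{689}{4} + 49 = \frac{885}{4}$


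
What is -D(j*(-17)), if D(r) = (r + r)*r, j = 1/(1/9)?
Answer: -46818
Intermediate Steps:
j = 9 (j = 1/(⅑) = 9)
D(r) = 2*r² (D(r) = (2*r)*r = 2*r²)
-D(j*(-17)) = -2*(9*(-17))² = -2*(-153)² = -2*23409 = -1*46818 = -46818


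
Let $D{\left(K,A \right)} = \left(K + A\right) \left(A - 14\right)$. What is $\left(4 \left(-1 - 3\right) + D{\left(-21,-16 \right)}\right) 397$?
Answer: $434318$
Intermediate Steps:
$D{\left(K,A \right)} = \left(-14 + A\right) \left(A + K\right)$ ($D{\left(K,A \right)} = \left(A + K\right) \left(A - 14\right) = \left(A + K\right) \left(-14 + A\right) = \left(-14 + A\right) \left(A + K\right)$)
$\left(4 \left(-1 - 3\right) + D{\left(-21,-16 \right)}\right) 397 = \left(4 \left(-1 - 3\right) - \left(-854 - 256\right)\right) 397 = \left(4 \left(-4\right) + \left(256 + 224 + 294 + 336\right)\right) 397 = \left(-16 + 1110\right) 397 = 1094 \cdot 397 = 434318$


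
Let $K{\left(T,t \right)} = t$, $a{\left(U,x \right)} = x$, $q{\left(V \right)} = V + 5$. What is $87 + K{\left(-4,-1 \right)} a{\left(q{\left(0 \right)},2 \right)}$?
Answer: $85$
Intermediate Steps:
$q{\left(V \right)} = 5 + V$
$87 + K{\left(-4,-1 \right)} a{\left(q{\left(0 \right)},2 \right)} = 87 - 2 = 85$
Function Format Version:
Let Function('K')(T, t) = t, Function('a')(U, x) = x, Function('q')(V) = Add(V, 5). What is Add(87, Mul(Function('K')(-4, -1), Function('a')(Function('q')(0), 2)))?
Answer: 85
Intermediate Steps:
Function('q')(V) = Add(5, V)
Add(87, Mul(Function('K')(-4, -1), Function('a')(Function('q')(0), 2))) = Add(87, Mul(-1, 2)) = Add(87, -2) = 85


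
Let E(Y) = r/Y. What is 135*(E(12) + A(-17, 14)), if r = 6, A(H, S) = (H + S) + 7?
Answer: 1215/2 ≈ 607.50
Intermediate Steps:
A(H, S) = 7 + H + S
E(Y) = 6/Y
135*(E(12) + A(-17, 14)) = 135*(6/12 + (7 - 17 + 14)) = 135*(6*(1/12) + 4) = 135*(½ + 4) = 135*(9/2) = 1215/2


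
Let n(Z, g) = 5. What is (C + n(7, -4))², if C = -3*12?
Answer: 961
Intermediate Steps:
C = -36
(C + n(7, -4))² = (-36 + 5)² = (-31)² = 961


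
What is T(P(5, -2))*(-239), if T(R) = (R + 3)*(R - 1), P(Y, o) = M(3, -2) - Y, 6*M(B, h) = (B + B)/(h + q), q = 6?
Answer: -38479/16 ≈ -2404.9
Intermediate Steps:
M(B, h) = B/(3*(6 + h)) (M(B, h) = ((B + B)/(h + 6))/6 = ((2*B)/(6 + h))/6 = (2*B/(6 + h))/6 = B/(3*(6 + h)))
P(Y, o) = ¼ - Y (P(Y, o) = (⅓)*3/(6 - 2) - Y = (⅓)*3/4 - Y = (⅓)*3*(¼) - Y = ¼ - Y)
T(R) = (-1 + R)*(3 + R) (T(R) = (3 + R)*(-1 + R) = (-1 + R)*(3 + R))
T(P(5, -2))*(-239) = (-3 + (¼ - 1*5)² + 2*(¼ - 1*5))*(-239) = (-3 + (¼ - 5)² + 2*(¼ - 5))*(-239) = (-3 + (-19/4)² + 2*(-19/4))*(-239) = (-3 + 361/16 - 19/2)*(-239) = (161/16)*(-239) = -38479/16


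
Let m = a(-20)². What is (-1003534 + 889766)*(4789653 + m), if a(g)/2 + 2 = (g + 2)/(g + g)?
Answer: -13622758395362/25 ≈ -5.4491e+11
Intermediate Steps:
a(g) = -4 + (2 + g)/g (a(g) = -4 + 2*((g + 2)/(g + g)) = -4 + 2*((2 + g)/((2*g))) = -4 + 2*((2 + g)*(1/(2*g))) = -4 + 2*((2 + g)/(2*g)) = -4 + (2 + g)/g)
m = 961/100 (m = (-3 + 2/(-20))² = (-3 + 2*(-1/20))² = (-3 - ⅒)² = (-31/10)² = 961/100 ≈ 9.6100)
(-1003534 + 889766)*(4789653 + m) = (-1003534 + 889766)*(4789653 + 961/100) = -113768*478966261/100 = -13622758395362/25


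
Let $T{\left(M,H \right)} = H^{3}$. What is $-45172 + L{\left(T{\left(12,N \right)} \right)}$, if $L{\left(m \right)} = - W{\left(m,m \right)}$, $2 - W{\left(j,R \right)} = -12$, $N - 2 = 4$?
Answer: $-45186$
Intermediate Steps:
$N = 6$ ($N = 2 + 4 = 6$)
$W{\left(j,R \right)} = 14$ ($W{\left(j,R \right)} = 2 - -12 = 2 + 12 = 14$)
$L{\left(m \right)} = -14$ ($L{\left(m \right)} = \left(-1\right) 14 = -14$)
$-45172 + L{\left(T{\left(12,N \right)} \right)} = -45172 - 14 = -45186$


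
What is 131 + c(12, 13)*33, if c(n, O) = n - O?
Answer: 98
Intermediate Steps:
131 + c(12, 13)*33 = 131 + (12 - 1*13)*33 = 131 + (12 - 13)*33 = 131 - 1*33 = 131 - 33 = 98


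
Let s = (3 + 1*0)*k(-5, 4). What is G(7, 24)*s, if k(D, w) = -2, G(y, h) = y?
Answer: -42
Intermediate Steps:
s = -6 (s = (3 + 1*0)*(-2) = (3 + 0)*(-2) = 3*(-2) = -6)
G(7, 24)*s = 7*(-6) = -42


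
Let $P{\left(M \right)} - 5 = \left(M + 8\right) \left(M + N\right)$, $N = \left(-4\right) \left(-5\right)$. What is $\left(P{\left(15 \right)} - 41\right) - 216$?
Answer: $553$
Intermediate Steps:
$N = 20$
$P{\left(M \right)} = 5 + \left(8 + M\right) \left(20 + M\right)$ ($P{\left(M \right)} = 5 + \left(M + 8\right) \left(M + 20\right) = 5 + \left(8 + M\right) \left(20 + M\right)$)
$\left(P{\left(15 \right)} - 41\right) - 216 = \left(\left(165 + 15^{2} + 28 \cdot 15\right) - 41\right) - 216 = \left(\left(165 + 225 + 420\right) - 41\right) - 216 = \left(810 - 41\right) - 216 = 769 - 216 = 553$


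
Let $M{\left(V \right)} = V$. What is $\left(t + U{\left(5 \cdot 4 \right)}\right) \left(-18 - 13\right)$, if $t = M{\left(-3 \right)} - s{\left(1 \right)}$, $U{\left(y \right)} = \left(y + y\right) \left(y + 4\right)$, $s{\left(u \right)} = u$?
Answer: $-29636$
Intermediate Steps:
$U{\left(y \right)} = 2 y \left(4 + y\right)$
$t = -4$ ($t = -3 - 1 = -4$)
$\left(t + U{\left(5 \cdot 4 \right)}\right) \left(-18 - 13\right) = \left(-4 + 2 \cdot 5 \cdot 4 \left(4 + 5 \cdot 4\right)\right) \left(-18 - 13\right) = \left(-4 + 2 \cdot 20 \left(4 + 20\right)\right) \left(-18 - 13\right) = \left(-4 + 2 \cdot 20 \cdot 24\right) \left(-31\right) = \left(-4 + 960\right) \left(-31\right) = 956 \left(-31\right) = -29636$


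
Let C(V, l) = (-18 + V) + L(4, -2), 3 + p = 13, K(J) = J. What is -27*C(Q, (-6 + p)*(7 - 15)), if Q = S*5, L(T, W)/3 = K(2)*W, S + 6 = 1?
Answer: 1485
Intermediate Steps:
S = -5 (S = -6 + 1 = -5)
L(T, W) = 6*W (L(T, W) = 3*(2*W) = 6*W)
Q = -25 (Q = -5*5 = -25)
p = 10 (p = -3 + 13 = 10)
C(V, l) = -30 + V (C(V, l) = (-18 + V) + 6*(-2) = (-18 + V) - 12 = -30 + V)
-27*C(Q, (-6 + p)*(7 - 15)) = -27*(-30 - 25) = -27*(-55) = 1485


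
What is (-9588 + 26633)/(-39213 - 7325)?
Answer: -17045/46538 ≈ -0.36626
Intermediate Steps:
(-9588 + 26633)/(-39213 - 7325) = 17045/(-46538) = 17045*(-1/46538) = -17045/46538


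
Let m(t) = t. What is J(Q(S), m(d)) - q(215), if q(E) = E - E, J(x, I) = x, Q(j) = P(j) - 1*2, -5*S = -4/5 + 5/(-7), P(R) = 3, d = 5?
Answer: 1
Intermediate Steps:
S = 53/175 (S = -(-4/5 + 5/(-7))/5 = -(-4*⅕ + 5*(-⅐))/5 = -(-⅘ - 5/7)/5 = -⅕*(-53/35) = 53/175 ≈ 0.30286)
Q(j) = 1 (Q(j) = 3 - 1*2 = 3 - 2 = 1)
q(E) = 0
J(Q(S), m(d)) - q(215) = 1 - 1*0 = 1 + 0 = 1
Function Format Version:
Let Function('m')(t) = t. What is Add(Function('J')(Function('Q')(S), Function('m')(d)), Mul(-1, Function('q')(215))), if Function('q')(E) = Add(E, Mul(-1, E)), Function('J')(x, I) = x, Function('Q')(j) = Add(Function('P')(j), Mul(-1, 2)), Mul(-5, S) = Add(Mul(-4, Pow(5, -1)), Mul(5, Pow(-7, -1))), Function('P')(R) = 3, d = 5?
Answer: 1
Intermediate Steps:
S = Rational(53, 175) (S = Mul(Rational(-1, 5), Add(Mul(-4, Pow(5, -1)), Mul(5, Pow(-7, -1)))) = Mul(Rational(-1, 5), Add(Mul(-4, Rational(1, 5)), Mul(5, Rational(-1, 7)))) = Mul(Rational(-1, 5), Add(Rational(-4, 5), Rational(-5, 7))) = Mul(Rational(-1, 5), Rational(-53, 35)) = Rational(53, 175) ≈ 0.30286)
Function('Q')(j) = 1 (Function('Q')(j) = Add(3, Mul(-1, 2)) = Add(3, -2) = 1)
Function('q')(E) = 0
Add(Function('J')(Function('Q')(S), Function('m')(d)), Mul(-1, Function('q')(215))) = Add(1, Mul(-1, 0)) = Add(1, 0) = 1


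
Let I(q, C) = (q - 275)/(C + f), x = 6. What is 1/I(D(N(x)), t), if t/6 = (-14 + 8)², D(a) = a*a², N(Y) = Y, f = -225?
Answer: 9/59 ≈ 0.15254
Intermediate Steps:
D(a) = a³
t = 216 (t = 6*(-14 + 8)² = 6*(-6)² = 6*36 = 216)
I(q, C) = (-275 + q)/(-225 + C) (I(q, C) = (q - 275)/(C - 225) = (-275 + q)/(-225 + C))
1/I(D(N(x)), t) = 1/((-275 + 6³)/(-225 + 216)) = 1/((-275 + 216)/(-9)) = 1/(-⅑*(-59)) = 1/(59/9) = 9/59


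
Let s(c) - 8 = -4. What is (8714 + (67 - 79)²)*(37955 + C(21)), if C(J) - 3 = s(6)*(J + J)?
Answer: 337720108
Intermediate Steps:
s(c) = 4 (s(c) = 8 - 4 = 4)
C(J) = 3 + 8*J (C(J) = 3 + 4*(J + J) = 3 + 4*(2*J) = 3 + 8*J)
(8714 + (67 - 79)²)*(37955 + C(21)) = (8714 + (67 - 79)²)*(37955 + (3 + 8*21)) = (8714 + (-12)²)*(37955 + (3 + 168)) = (8714 + 144)*(37955 + 171) = 8858*38126 = 337720108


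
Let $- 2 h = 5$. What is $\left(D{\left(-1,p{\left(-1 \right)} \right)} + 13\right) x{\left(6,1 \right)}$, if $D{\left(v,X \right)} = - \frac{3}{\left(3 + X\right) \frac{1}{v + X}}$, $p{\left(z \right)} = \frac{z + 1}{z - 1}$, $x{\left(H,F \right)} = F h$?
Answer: $-35$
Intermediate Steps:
$h = - \frac{5}{2}$ ($h = \left(- \frac{1}{2}\right) 5 = - \frac{5}{2} \approx -2.5$)
$x{\left(H,F \right)} = - \frac{5 F}{2}$ ($x{\left(H,F \right)} = F \left(- \frac{5}{2}\right) = - \frac{5 F}{2}$)
$p{\left(z \right)} = \frac{1 + z}{-1 + z}$
$D{\left(v,X \right)} = - \frac{3 \left(X + v\right)}{3 + X}$ ($D{\left(v,X \right)} = - \frac{3}{\left(3 + X\right) \frac{1}{X + v}} = - \frac{3}{\frac{1}{X + v} \left(3 + X\right)} = - 3 \frac{X + v}{3 + X} = - \frac{3 \left(X + v\right)}{3 + X}$)
$\left(D{\left(-1,p{\left(-1 \right)} \right)} + 13\right) x{\left(6,1 \right)} = \left(\frac{3 \left(- \frac{1 - 1}{-1 - 1} - -1\right)}{3 + \frac{1 - 1}{-1 - 1}} + 13\right) \left(\left(- \frac{5}{2}\right) 1\right) = \left(\frac{3 \left(- \frac{0}{-2} + 1\right)}{3 + \frac{1}{-2} \cdot 0} + 13\right) \left(- \frac{5}{2}\right) = \left(\frac{3 \left(- \frac{\left(-1\right) 0}{2} + 1\right)}{3 - 0} + 13\right) \left(- \frac{5}{2}\right) = \left(\frac{3 \left(\left(-1\right) 0 + 1\right)}{3 + 0} + 13\right) \left(- \frac{5}{2}\right) = \left(\frac{3 \left(0 + 1\right)}{3} + 13\right) \left(- \frac{5}{2}\right) = \left(3 \cdot \frac{1}{3} \cdot 1 + 13\right) \left(- \frac{5}{2}\right) = \left(1 + 13\right) \left(- \frac{5}{2}\right) = 14 \left(- \frac{5}{2}\right) = -35$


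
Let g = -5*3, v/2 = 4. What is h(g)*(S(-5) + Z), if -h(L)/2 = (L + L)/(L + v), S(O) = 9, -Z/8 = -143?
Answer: -69180/7 ≈ -9882.9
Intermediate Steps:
Z = 1144 (Z = -8*(-143) = 1144)
v = 8 (v = 2*4 = 8)
g = -15
h(L) = -4*L/(8 + L) (h(L) = -2*(L + L)/(L + 8) = -2*2*L/(8 + L) = -4*L/(8 + L))
h(g)*(S(-5) + Z) = (-4*(-15)/(8 - 15))*(9 + 1144) = -4*(-15)/(-7)*1153 = -4*(-15)*(-⅐)*1153 = -60/7*1153 = -69180/7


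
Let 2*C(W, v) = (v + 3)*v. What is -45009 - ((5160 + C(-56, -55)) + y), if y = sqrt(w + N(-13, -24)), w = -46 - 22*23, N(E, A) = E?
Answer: -51599 - I*sqrt(565) ≈ -51599.0 - 23.77*I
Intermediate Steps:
C(W, v) = v*(3 + v)/2 (C(W, v) = ((v + 3)*v)/2 = ((3 + v)*v)/2 = (v*(3 + v))/2 = v*(3 + v)/2)
w = -552 (w = -46 - 506 = -552)
y = I*sqrt(565) (y = sqrt(-552 - 13) = sqrt(-565) = I*sqrt(565) ≈ 23.77*I)
-45009 - ((5160 + C(-56, -55)) + y) = -45009 - ((5160 + (1/2)*(-55)*(3 - 55)) + I*sqrt(565)) = -45009 - ((5160 + (1/2)*(-55)*(-52)) + I*sqrt(565)) = -45009 - ((5160 + 1430) + I*sqrt(565)) = -45009 - (6590 + I*sqrt(565)) = -45009 + (-6590 - I*sqrt(565)) = -51599 - I*sqrt(565)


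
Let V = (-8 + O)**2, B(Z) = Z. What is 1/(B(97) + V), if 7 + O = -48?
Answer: 1/4066 ≈ 0.00024594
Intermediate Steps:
O = -55 (O = -7 - 48 = -55)
V = 3969 (V = (-8 - 55)**2 = (-63)**2 = 3969)
1/(B(97) + V) = 1/(97 + 3969) = 1/4066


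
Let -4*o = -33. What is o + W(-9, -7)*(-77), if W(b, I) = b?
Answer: 2805/4 ≈ 701.25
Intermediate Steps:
o = 33/4 (o = -¼*(-33) = 33/4 ≈ 8.2500)
o + W(-9, -7)*(-77) = 33/4 - 9*(-77) = 33/4 + 693 = 2805/4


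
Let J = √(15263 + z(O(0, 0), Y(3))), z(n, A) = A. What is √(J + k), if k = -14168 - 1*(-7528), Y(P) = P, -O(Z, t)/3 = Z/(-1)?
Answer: √(-6640 + √15266) ≈ 80.724*I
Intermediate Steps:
O(Z, t) = 3*Z (O(Z, t) = -3*Z/(-1) = -3*Z*(-1) = -(-3)*Z = 3*Z)
k = -6640 (k = -14168 + 7528 = -6640)
J = √15266 (J = √(15263 + 3) = √15266 ≈ 123.56)
√(J + k) = √(√15266 - 6640) = √(-6640 + √15266)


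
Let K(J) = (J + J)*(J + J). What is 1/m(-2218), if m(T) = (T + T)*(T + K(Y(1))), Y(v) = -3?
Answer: 1/9679352 ≈ 1.0331e-7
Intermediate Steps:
K(J) = 4*J² (K(J) = (2*J)*(2*J) = 4*J²)
m(T) = 2*T*(36 + T) (m(T) = (T + T)*(T + 4*(-3)²) = (2*T)*(T + 4*9) = (2*T)*(T + 36) = (2*T)*(36 + T) = 2*T*(36 + T))
1/m(-2218) = 1/(2*(-2218)*(36 - 2218)) = 1/(2*(-2218)*(-2182)) = 1/9679352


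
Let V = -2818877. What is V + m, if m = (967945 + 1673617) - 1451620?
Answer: -1628935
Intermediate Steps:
m = 1189942 (m = 2641562 - 1451620 = 1189942)
V + m = -2818877 + 1189942 = -1628935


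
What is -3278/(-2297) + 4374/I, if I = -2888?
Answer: -290107/3316868 ≈ -0.087464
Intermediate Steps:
-3278/(-2297) + 4374/I = -3278/(-2297) + 4374/(-2888) = -3278*(-1/2297) + 4374*(-1/2888) = 3278/2297 - 2187/1444 = -290107/3316868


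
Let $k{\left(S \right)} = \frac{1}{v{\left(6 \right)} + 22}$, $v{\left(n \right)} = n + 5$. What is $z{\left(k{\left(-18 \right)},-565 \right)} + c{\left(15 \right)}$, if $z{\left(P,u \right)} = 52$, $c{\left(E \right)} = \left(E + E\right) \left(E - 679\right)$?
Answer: $-19868$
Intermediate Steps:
$v{\left(n \right)} = 5 + n$
$c{\left(E \right)} = 2 E \left(-679 + E\right)$
$k{\left(S \right)} = \frac{1}{33}$ ($k{\left(S \right)} = \frac{1}{\left(5 + 6\right) + 22} = \frac{1}{11 + 22} = \frac{1}{33}$)
$z{\left(k{\left(-18 \right)},-565 \right)} + c{\left(15 \right)} = 52 + 2 \cdot 15 \left(-679 + 15\right) = 52 + 2 \cdot 15 \left(-664\right) = 52 - 19920 = -19868$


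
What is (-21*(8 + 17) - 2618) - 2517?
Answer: -5660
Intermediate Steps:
(-21*(8 + 17) - 2618) - 2517 = (-21*25 - 2618) - 2517 = (-525 - 2618) - 2517 = -3143 - 2517 = -5660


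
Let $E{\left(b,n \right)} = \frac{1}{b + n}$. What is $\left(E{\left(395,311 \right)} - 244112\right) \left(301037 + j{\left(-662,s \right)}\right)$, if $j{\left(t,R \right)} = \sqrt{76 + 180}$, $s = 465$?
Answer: $- \frac{51884398553763}{706} \approx -7.3491 \cdot 10^{10}$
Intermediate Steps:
$j{\left(t,R \right)} = 16$ ($j{\left(t,R \right)} = \sqrt{256} = 16$)
$\left(E{\left(395,311 \right)} - 244112\right) \left(301037 + j{\left(-662,s \right)}\right) = \left(\frac{1}{395 + 311} - 244112\right) \left(301037 + 16\right) = \left(\frac{1}{706} - 244112\right) 301053 = \left(- \frac{172343071}{706}\right) 301053 = - \frac{51884398553763}{706}$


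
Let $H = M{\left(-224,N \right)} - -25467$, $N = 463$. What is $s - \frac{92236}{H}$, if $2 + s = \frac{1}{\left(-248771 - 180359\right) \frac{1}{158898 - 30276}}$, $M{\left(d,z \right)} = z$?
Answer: $- \frac{250658019}{42797465} \approx -5.8568$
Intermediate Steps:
$H = 25930$ ($H = 463 - -25467 = 463 + 25467 = 25930$)
$s = - \frac{37957}{16505}$ ($s = -2 + \frac{1}{\left(-248771 - 180359\right) \frac{1}{158898 - 30276}} = -2 + \frac{1}{\left(-429130\right) \frac{1}{158898 - 30276}} = -2 + \frac{1}{\left(-429130\right) \frac{1}{128622}} = -2 + \frac{1}{- \frac{16505}{4947}} = -2 - \frac{4947}{16505} = - \frac{37957}{16505} \approx -2.2997$)
$s - \frac{92236}{H} = - \frac{37957}{16505} - \frac{92236}{25930} = - \frac{37957}{16505} - \frac{46118}{12965} = - \frac{250658019}{42797465}$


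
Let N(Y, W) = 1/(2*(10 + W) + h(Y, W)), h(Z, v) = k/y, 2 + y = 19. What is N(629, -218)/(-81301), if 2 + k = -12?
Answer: 17/576098886 ≈ 2.9509e-8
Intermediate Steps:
y = 17 (y = -2 + 19 = 17)
k = -14 (k = -2 - 12 = -14)
h(Z, v) = -14/17
N(Y, W) = 1/(326/17 + 2*W) (N(Y, W) = 1/(2*(10 + W) - 14/17) = 1/((20 + 2*W) - 14/17) = 1/(326/17 + 2*W))
N(629, -218)/(-81301) = (17/(2*(163 + 17*(-218))))/(-81301) = (17/(2*(163 - 3706)))*(-1/81301) = ((17/2)/(-3543))*(-1/81301) = ((17/2)*(-1/3543))*(-1/81301) = -17/7086*(-1/81301) = 17/576098886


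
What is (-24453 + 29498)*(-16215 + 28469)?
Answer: 61821430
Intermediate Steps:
(-24453 + 29498)*(-16215 + 28469) = 5045*12254 = 61821430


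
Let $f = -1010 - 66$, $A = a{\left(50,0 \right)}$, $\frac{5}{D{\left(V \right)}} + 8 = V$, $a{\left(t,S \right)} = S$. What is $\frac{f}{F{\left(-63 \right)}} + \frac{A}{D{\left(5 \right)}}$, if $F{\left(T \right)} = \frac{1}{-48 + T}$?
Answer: $119436$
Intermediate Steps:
$D{\left(V \right)} = \frac{5}{-8 + V}$
$A = 0$
$f = -1076$
$\frac{f}{F{\left(-63 \right)}} + \frac{A}{D{\left(5 \right)}} = - \frac{1076}{\frac{1}{-48 - 63}} + \frac{0}{5 \frac{1}{-8 + 5}} = - \frac{1076}{\frac{1}{-111}} + \frac{0}{5 \frac{1}{-3}} = - \frac{1076}{- \frac{1}{111}} + \frac{0}{5 \left(- \frac{1}{3}\right)} = \left(-1076\right) \left(-111\right) + \frac{0}{- \frac{5}{3}} = 119436 + 0 \left(- \frac{3}{5}\right) = 119436 + 0 = 119436$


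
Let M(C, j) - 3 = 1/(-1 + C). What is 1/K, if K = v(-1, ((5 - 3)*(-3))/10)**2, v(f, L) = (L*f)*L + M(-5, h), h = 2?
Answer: 22500/137641 ≈ 0.16347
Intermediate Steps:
M(C, j) = 3 + 1/(-1 + C)
v(f, L) = 17/6 + f*L**2 (v(f, L) = (L*f)*L + (-2 + 3*(-5))/(-1 - 5) = f*L**2 + (-2 - 15)/(-6) = f*L**2 - 1/6*(-17) = f*L**2 + 17/6 = 17/6 + f*L**2)
K = 137641/22500 (K = (17/6 - (((5 - 3)*(-3))/10)**2)**2 = (17/6 - ((2*(-3))*(1/10))**2)**2 = (17/6 - (-6*1/10)**2)**2 = (17/6 - (-3/5)**2)**2 = (17/6 - 1*9/25)**2 = (17/6 - 9/25)**2 = (371/150)**2 = 137641/22500 ≈ 6.1174)
1/K = 1/(137641/22500) = 22500/137641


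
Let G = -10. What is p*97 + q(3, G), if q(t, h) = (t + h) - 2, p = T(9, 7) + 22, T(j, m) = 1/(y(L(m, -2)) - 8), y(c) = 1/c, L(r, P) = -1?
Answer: 19028/9 ≈ 2114.2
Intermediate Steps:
T(j, m) = -⅑ (T(j, m) = 1/(1/(-1) - 8) = 1/(-1 - 8) = 1/(-9) = -⅑)
p = 197/9 (p = -⅑ + 22 = 197/9 ≈ 21.889)
q(t, h) = -2 + h + t (q(t, h) = (h + t) - 2 = -2 + h + t)
p*97 + q(3, G) = (197/9)*97 + (-2 - 10 + 3) = 19109/9 - 9 = 19028/9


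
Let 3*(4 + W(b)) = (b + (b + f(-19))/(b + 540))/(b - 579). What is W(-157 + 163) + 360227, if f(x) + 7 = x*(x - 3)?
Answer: 112698646103/312858 ≈ 3.6022e+5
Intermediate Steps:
f(x) = -7 + x*(-3 + x) (f(x) = -7 + x*(x - 3) = -7 + x*(-3 + x))
W(b) = -4 + (b + (411 + b)/(540 + b))/(3*(-579 + b)) (W(b) = -4 + ((b + (b + (-7 + (-19)**2 - 3*(-19)))/(b + 540))/(b - 579))/3 = -4 + ((b + (b + (-7 + 361 + 57))/(540 + b))/(-579 + b))/3 = -4 + ((b + (b + 411)/(540 + b))/(-579 + b))/3 = -4 + ((b + (411 + b)/(540 + b))/(-579 + b))/3 = -4 + (b + (411 + b)/(540 + b))/(3*(-579 + b)))
W(-157 + 163) + 360227 = (-3752331 - 1009*(-157 + 163) + 11*(-157 + 163)**2)/(3*(312660 - (-157 + 163)**2 + 39*(-157 + 163))) + 360227 = (-3752331 - 1009*6 + 11*6**2)/(3*(312660 - 1*6**2 + 39*6)) + 360227 = (-3752331 - 6054 + 11*36)/(3*(312660 - 1*36 + 234)) + 360227 = (-3752331 - 6054 + 396)/(3*(312660 - 36 + 234)) + 360227 = (1/3)*(-3757989)/312858 + 360227 = (1/3)*(1/312858)*(-3757989) + 360227 = -1252663/312858 + 360227 = 112698646103/312858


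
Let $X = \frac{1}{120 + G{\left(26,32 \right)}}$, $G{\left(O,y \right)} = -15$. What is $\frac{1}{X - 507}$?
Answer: $- \frac{105}{53234} \approx -0.0019724$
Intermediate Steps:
$X = \frac{1}{105}$ ($X = \frac{1}{120 - 15} = \frac{1}{105} \approx 0.0095238$)
$\frac{1}{X - 507} = \frac{1}{\frac{1}{105} - 507} = \frac{1}{- \frac{53234}{105}} = - \frac{105}{53234}$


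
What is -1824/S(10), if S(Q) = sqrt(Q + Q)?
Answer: -912*sqrt(5)/5 ≈ -407.86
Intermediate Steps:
S(Q) = sqrt(2)*sqrt(Q) (S(Q) = sqrt(2*Q) = sqrt(2)*sqrt(Q))
-1824/S(10) = -1824/(sqrt(2)*sqrt(10)) = -1824/(2*sqrt(5)) = -1824*sqrt(5)/10 = -912*sqrt(5)/5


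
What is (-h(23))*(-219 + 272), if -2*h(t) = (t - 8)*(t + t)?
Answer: 18285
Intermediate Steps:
h(t) = -t*(-8 + t) (h(t) = -(t - 8)*(t + t)/2 = -(-8 + t)*2*t/2 = -t*(-8 + t))
(-h(23))*(-219 + 272) = (-23*(8 - 1*23))*(-219 + 272) = -23*(8 - 23)*53 = -23*(-15)*53 = -1*(-345)*53 = 345*53 = 18285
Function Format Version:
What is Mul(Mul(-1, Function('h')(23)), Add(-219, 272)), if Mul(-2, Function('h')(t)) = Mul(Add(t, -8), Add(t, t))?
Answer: 18285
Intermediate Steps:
Function('h')(t) = Mul(-1, t, Add(-8, t)) (Function('h')(t) = Mul(Rational(-1, 2), Mul(Add(t, -8), Add(t, t))) = Mul(Rational(-1, 2), Mul(Add(-8, t), Mul(2, t))) = Mul(Rational(-1, 2), Mul(2, t, Add(-8, t))) = Mul(-1, t, Add(-8, t)))
Mul(Mul(-1, Function('h')(23)), Add(-219, 272)) = Mul(Mul(-1, Mul(23, Add(8, Mul(-1, 23)))), Add(-219, 272)) = Mul(Mul(-1, Mul(23, Add(8, -23))), 53) = Mul(Mul(-1, Mul(23, -15)), 53) = Mul(Mul(-1, -345), 53) = Mul(345, 53) = 18285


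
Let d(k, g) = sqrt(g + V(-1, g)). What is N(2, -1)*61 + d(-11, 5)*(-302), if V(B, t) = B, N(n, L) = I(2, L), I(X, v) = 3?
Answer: -421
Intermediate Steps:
N(n, L) = 3
d(k, g) = sqrt(-1 + g) (d(k, g) = sqrt(g - 1) = sqrt(-1 + g))
N(2, -1)*61 + d(-11, 5)*(-302) = 3*61 + sqrt(-1 + 5)*(-302) = 183 + sqrt(4)*(-302) = 183 + 2*(-302) = 183 - 604 = -421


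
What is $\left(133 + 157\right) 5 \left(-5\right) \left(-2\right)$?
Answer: $14500$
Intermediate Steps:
$\left(133 + 157\right) 5 \left(-5\right) \left(-2\right) = 290 \left(\left(-25\right) \left(-2\right)\right) = 290 \cdot 50 = 14500$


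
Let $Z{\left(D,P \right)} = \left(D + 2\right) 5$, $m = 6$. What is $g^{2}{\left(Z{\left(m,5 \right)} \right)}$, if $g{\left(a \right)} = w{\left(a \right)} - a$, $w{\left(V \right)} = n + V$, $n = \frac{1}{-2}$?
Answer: $\frac{1}{4} \approx 0.25$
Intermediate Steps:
$n = - \frac{1}{2} \approx -0.5$
$w{\left(V \right)} = - \frac{1}{2} + V$
$Z{\left(D,P \right)} = 10 + 5 D$ ($Z{\left(D,P \right)} = \left(2 + D\right) 5 = 10 + 5 D$)
$g{\left(a \right)} = - \frac{1}{2}$ ($g{\left(a \right)} = \left(- \frac{1}{2} + a\right) - a = - \frac{1}{2}$)
$g^{2}{\left(Z{\left(m,5 \right)} \right)} = \left(- \frac{1}{2}\right)^{2} = \frac{1}{4}$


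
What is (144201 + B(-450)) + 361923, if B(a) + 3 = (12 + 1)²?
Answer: 506290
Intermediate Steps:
B(a) = 166 (B(a) = -3 + (12 + 1)² = -3 + 13² = -3 + 169 = 166)
(144201 + B(-450)) + 361923 = (144201 + 166) + 361923 = 144367 + 361923 = 506290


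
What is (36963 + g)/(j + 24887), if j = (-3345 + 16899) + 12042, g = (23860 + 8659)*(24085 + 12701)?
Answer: 1196280897/50483 ≈ 23697.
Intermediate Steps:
g = 1196243934 (g = 32519*36786 = 1196243934)
j = 25596 (j = 13554 + 12042 = 25596)
(36963 + g)/(j + 24887) = (36963 + 1196243934)/(25596 + 24887) = 1196280897/50483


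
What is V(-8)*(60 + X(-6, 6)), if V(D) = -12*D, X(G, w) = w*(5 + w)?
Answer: 12096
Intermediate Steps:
V(-8)*(60 + X(-6, 6)) = (-12*(-8))*(60 + 6*(5 + 6)) = 96*(60 + 6*11) = 96*(60 + 66) = 96*126 = 12096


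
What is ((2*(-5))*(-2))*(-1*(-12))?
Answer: 240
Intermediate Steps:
((2*(-5))*(-2))*(-1*(-12)) = -10*(-2)*12 = 20*12 = 240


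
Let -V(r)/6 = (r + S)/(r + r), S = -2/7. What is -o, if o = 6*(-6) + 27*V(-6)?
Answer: 846/7 ≈ 120.86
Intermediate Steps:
S = -2/7 (S = -2*1/7 = -2/7 ≈ -0.28571)
V(r) = -3*(-2/7 + r)/r (V(r) = -6*(r - 2/7)/(r + r) = -6*(-2/7 + r)/(2*r) = -6*(-2/7 + r)*1/(2*r) = -3*(-2/7 + r)/r)
o = -846/7 (o = 6*(-6) + 27*(-3 + (6/7)/(-6)) = -36 + 27*(-3 + (6/7)*(-1/6)) = -36 + 27*(-3 - 1/7) = -36 + 27*(-22/7) = -36 - 594/7 = -846/7 ≈ -120.86)
-o = -1*(-846/7) = 846/7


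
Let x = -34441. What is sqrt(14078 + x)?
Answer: I*sqrt(20363) ≈ 142.7*I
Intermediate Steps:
sqrt(14078 + x) = sqrt(14078 - 34441) = sqrt(-20363) = I*sqrt(20363)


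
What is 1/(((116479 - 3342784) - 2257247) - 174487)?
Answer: -1/5658039 ≈ -1.7674e-7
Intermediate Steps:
1/(((116479 - 3342784) - 2257247) - 174487) = 1/((-3226305 - 2257247) - 174487) = 1/(-5483552 - 174487) = 1/(-5658039) = -1/5658039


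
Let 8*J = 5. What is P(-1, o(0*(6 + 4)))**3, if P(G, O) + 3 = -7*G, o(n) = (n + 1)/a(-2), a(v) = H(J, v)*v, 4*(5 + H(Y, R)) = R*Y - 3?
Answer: 64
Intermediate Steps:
J = 5/8 (J = (1/8)*5 = 5/8 ≈ 0.62500)
H(Y, R) = -23/4 + R*Y/4 (H(Y, R) = -5 + (R*Y - 3)/4 = -5 + (-3 + R*Y)/4 = -5 + (-3/4 + R*Y/4) = -23/4 + R*Y/4)
a(v) = v*(-23/4 + 5*v/32) (a(v) = (-23/4 + (1/4)*v*(5/8))*v = (-23/4 + 5*v/32)*v = v*(-23/4 + 5*v/32))
o(n) = 8/97 + 8*n/97 (o(n) = (n + 1)/(((1/32)*(-2)*(-184 + 5*(-2)))) = (1 + n)/(((1/32)*(-2)*(-184 - 10))) = (1 + n)/(((1/32)*(-2)*(-194))) = (1 + n)/(97/8) = (1 + n)*(8/97) = 8/97 + 8*n/97)
P(G, O) = -3 - 7*G
P(-1, o(0*(6 + 4)))**3 = (-3 - 7*(-1))**3 = (-3 + 7)**3 = 4**3 = 64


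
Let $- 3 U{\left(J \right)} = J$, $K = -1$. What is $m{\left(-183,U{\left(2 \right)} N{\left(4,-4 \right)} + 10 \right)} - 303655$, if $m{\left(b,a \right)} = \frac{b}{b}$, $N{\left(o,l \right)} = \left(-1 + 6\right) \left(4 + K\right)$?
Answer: $-303654$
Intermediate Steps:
$N{\left(o,l \right)} = 15$ ($N{\left(o,l \right)} = \left(-1 + 6\right) \left(4 - 1\right) = 5 \cdot 3 = 15$)
$U{\left(J \right)} = - \frac{J}{3}$
$m{\left(b,a \right)} = 1$
$m{\left(-183,U{\left(2 \right)} N{\left(4,-4 \right)} + 10 \right)} - 303655 = 1 - 303655 = -303654$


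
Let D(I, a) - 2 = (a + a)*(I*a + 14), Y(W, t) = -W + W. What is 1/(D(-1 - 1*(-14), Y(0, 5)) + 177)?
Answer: 1/179 ≈ 0.0055866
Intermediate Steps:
Y(W, t) = 0
D(I, a) = 2 + 2*a*(14 + I*a) (D(I, a) = 2 + (a + a)*(I*a + 14) = 2 + (2*a)*(14 + I*a) = 2 + 2*a*(14 + I*a))
1/(D(-1 - 1*(-14), Y(0, 5)) + 177) = 1/((2 + 28*0 + 2*(-1 - 1*(-14))*0**2) + 177) = 1/((2 + 0 + 2*(-1 + 14)*0) + 177) = 1/((2 + 0 + 2*13*0) + 177) = 1/((2 + 0 + 0) + 177) = 1/(2 + 177) = 1/179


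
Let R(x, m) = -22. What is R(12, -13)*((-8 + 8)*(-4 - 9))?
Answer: 0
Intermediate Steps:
R(12, -13)*((-8 + 8)*(-4 - 9)) = -22*(-8 + 8)*(-4 - 9) = -0*(-13) = -22*0 = 0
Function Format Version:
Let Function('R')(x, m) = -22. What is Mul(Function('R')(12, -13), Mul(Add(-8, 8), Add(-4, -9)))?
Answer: 0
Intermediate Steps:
Mul(Function('R')(12, -13), Mul(Add(-8, 8), Add(-4, -9))) = Mul(-22, Mul(Add(-8, 8), Add(-4, -9))) = Mul(-22, Mul(0, -13)) = Mul(-22, 0) = 0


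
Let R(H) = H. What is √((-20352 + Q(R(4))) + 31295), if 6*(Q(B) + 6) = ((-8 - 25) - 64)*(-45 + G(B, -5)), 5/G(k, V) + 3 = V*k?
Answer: √55551417/69 ≈ 108.02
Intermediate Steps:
G(k, V) = 5/(-3 + V*k)
Q(B) = 1443/2 - 485/(6*(-3 - 5*B)) (Q(B) = -6 + (((-8 - 25) - 64)*(-45 + 5/(-3 - 5*B)))/6 = -6 + ((-33 - 64)*(-45 + 5/(-3 - 5*B)))/6 = -6 + (-97*(-45 + 5/(-3 - 5*B)))/6 = -6 + (4365 - 485/(-3 - 5*B))/6 = -6 + (1455/2 - 485/(6*(-3 - 5*B))) = 1443/2 - 485/(6*(-3 - 5*B)))
√((-20352 + Q(R(4))) + 31295) = √((-20352 + (13472 + 21645*4)/(6*(3 + 5*4))) + 31295) = √((-20352 + (13472 + 86580)/(6*(3 + 20))) + 31295) = √((-20352 + (⅙)*100052/23) + 31295) = √((-20352 + (⅙)*(1/23)*100052) + 31295) = √((-20352 + 50026/69) + 31295) = √(-1354262/69 + 31295) = √(805093/69) = √55551417/69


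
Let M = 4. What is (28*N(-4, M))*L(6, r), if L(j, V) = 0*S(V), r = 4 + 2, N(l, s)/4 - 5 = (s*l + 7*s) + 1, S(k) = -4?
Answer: 0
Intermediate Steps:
N(l, s) = 24 + 28*s + 4*l*s (N(l, s) = 20 + 4*((s*l + 7*s) + 1) = 20 + 4*((l*s + 7*s) + 1) = 20 + 4*((7*s + l*s) + 1) = 20 + 4*(1 + 7*s + l*s) = 20 + (4 + 28*s + 4*l*s) = 24 + 28*s + 4*l*s)
r = 6
L(j, V) = 0 (L(j, V) = 0*(-4) = 0)
(28*N(-4, M))*L(6, r) = (28*(24 + 28*4 + 4*(-4)*4))*0 = (28*(24 + 112 - 64))*0 = (28*72)*0 = 2016*0 = 0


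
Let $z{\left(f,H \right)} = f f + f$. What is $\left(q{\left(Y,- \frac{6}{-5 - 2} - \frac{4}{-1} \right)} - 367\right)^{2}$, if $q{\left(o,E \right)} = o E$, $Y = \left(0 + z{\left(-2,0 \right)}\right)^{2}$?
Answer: $\frac{5919489}{49} \approx 1.2081 \cdot 10^{5}$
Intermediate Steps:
$z{\left(f,H \right)} = f + f^{2}$ ($z{\left(f,H \right)} = f^{2} + f = f + f^{2}$)
$Y = 4$ ($Y = \left(0 - 2 \left(1 - 2\right)\right)^{2} = \left(0 - -2\right)^{2} = \left(0 + 2\right)^{2} = 2^{2} = 4$)
$q{\left(o,E \right)} = E o$
$\left(q{\left(Y,- \frac{6}{-5 - 2} - \frac{4}{-1} \right)} - 367\right)^{2} = \left(\left(- \frac{6}{-5 - 2} - \frac{4}{-1}\right) 4 - 367\right)^{2} = \left(\left(- \frac{6}{-5 - 2} - -4\right) 4 - 367\right)^{2} = \left(\left(- \frac{6}{-7} + 4\right) 4 - 367\right)^{2} = \left(\left(\left(-6\right) \left(- \frac{1}{7}\right) + 4\right) 4 - 367\right)^{2} = \left(\left(\frac{6}{7} + 4\right) 4 - 367\right)^{2} = \left(\frac{34}{7} \cdot 4 - 367\right)^{2} = \left(\frac{136}{7} - 367\right)^{2} = \left(- \frac{2433}{7}\right)^{2} = \frac{5919489}{49}$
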